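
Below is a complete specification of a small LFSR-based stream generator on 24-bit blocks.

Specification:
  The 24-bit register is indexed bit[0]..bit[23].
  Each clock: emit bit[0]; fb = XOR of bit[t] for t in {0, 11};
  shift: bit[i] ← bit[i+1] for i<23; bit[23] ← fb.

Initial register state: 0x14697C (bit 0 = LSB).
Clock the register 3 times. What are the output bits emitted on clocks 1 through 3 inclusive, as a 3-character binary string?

001

reg_0 = 0x14697C
clock 1: out=0, reg = 0x8A34BE
clock 2: out=0, reg = 0x451A5F
clock 3: out=1, reg = 0x228D2F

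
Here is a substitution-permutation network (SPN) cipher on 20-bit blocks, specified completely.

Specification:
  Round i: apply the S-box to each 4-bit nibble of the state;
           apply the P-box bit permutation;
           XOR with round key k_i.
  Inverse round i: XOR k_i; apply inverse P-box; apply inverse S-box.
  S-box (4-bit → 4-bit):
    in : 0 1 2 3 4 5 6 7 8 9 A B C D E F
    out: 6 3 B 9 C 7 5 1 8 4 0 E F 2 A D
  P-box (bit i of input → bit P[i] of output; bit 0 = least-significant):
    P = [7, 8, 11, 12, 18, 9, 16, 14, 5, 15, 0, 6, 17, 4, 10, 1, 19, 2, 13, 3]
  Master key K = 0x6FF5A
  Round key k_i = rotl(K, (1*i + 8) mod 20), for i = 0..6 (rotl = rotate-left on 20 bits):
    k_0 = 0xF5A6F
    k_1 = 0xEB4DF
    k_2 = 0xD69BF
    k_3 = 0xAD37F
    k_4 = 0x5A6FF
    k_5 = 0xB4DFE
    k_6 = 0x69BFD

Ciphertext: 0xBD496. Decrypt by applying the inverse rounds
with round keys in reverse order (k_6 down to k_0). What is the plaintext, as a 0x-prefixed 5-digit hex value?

0x4054C

s_0 = ciphertext = 0xBD496
s_1 = InvRound(s_0, k_6) = 0x34FC0
s_2 = InvRound(s_1, k_5) = 0x2E7DA
s_3 = InvRound(s_2, k_4) = 0xD76FD
s_4 = InvRound(s_3, k_3) = 0x9FD61
s_5 = InvRound(s_4, k_2) = 0xEBE73
s_6 = InvRound(s_5, k_1) = 0xEA7D6
s_7 = InvRound(s_6, k_0) = 0x4054C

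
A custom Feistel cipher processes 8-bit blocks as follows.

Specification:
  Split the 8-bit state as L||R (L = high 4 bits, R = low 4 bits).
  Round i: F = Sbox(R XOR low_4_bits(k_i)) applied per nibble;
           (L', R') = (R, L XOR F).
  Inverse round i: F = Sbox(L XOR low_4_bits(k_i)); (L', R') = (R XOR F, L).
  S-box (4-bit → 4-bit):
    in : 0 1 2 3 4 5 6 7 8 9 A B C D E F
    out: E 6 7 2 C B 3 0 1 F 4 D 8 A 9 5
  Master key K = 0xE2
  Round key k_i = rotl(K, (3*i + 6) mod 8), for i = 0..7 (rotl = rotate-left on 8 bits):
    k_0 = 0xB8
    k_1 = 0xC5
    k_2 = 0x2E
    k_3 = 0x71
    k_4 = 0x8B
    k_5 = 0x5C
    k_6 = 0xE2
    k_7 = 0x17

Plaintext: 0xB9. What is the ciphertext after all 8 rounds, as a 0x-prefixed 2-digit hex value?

s_0 = plaintext = 0xB9
s_1 = Round(s_0, k_0) = 0x9D
s_2 = Round(s_1, k_1) = 0xD8
s_3 = Round(s_2, k_2) = 0x8E
s_4 = Round(s_3, k_3) = 0xED
s_5 = Round(s_4, k_4) = 0xDD
s_6 = Round(s_5, k_5) = 0xDB
s_7 = Round(s_6, k_6) = 0xB2
s_8 = Round(s_7, k_7) = 0x20

0x20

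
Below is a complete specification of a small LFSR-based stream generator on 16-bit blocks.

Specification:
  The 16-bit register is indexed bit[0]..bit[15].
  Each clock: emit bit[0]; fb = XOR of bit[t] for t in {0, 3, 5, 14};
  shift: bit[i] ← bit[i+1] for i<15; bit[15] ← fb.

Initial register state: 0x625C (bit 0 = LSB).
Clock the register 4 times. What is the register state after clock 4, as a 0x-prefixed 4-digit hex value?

0x4625

reg_0 = 0x625C
clock 1: out=0, reg = 0x312E
clock 2: out=0, reg = 0x1897
clock 3: out=1, reg = 0x8C4B
clock 4: out=1, reg = 0x4625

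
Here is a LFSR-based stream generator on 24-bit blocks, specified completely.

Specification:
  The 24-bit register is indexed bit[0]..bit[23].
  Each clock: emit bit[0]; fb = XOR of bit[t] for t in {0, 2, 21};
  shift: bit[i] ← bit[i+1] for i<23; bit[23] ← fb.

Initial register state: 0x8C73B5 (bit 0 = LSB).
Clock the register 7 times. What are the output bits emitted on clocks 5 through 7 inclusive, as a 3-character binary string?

reg_0 = 0x8C73B5
clock 1: out=1, reg = 0x4639DA
clock 2: out=0, reg = 0x231CED
clock 3: out=1, reg = 0x918E76
clock 4: out=0, reg = 0xC8C73B
clock 5: out=1, reg = 0xE4639D
clock 6: out=1, reg = 0xF231CE
clock 7: out=0, reg = 0x7918E7

110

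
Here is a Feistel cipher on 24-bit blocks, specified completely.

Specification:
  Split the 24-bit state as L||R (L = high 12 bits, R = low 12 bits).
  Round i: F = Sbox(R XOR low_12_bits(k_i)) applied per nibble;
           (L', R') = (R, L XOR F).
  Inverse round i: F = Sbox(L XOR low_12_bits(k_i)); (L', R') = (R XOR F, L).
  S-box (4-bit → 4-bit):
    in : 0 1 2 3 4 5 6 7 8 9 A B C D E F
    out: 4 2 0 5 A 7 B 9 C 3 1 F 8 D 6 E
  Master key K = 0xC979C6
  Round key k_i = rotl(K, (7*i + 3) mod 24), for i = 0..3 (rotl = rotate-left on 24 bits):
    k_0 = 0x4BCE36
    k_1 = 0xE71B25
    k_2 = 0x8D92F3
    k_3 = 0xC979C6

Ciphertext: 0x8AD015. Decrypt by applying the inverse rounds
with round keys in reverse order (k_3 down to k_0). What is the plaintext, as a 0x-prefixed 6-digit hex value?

0xB4BB45

s_0 = ciphertext = 0x8AD015
s_1 = InvRound(s_0, k_3) = 0x2AA8AD
s_2 = InvRound(s_1, k_2) = 0xCDE2AA
s_3 = InvRound(s_2, k_1) = 0xB45CDE
s_4 = InvRound(s_3, k_0) = 0xB4BB45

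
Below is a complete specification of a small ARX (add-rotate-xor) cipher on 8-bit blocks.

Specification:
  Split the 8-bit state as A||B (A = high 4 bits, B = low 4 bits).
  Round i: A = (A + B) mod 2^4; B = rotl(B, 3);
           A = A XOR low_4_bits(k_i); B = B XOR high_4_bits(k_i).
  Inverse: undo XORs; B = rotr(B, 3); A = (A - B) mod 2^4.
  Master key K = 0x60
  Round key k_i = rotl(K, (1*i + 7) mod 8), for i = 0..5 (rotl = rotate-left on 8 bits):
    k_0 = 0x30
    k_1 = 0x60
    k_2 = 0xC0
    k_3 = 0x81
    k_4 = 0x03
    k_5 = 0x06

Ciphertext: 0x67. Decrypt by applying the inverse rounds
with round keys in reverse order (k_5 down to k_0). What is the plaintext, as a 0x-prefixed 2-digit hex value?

s_0 = ciphertext = 0x67
s_1 = InvRound(s_0, k_5) = 0x2E
s_2 = InvRound(s_1, k_4) = 0x4D
s_3 = InvRound(s_2, k_3) = 0xBA
s_4 = InvRound(s_3, k_2) = 0xFC
s_5 = InvRound(s_4, k_1) = 0xA5
s_6 = InvRound(s_5, k_0) = 0xEC

0xEC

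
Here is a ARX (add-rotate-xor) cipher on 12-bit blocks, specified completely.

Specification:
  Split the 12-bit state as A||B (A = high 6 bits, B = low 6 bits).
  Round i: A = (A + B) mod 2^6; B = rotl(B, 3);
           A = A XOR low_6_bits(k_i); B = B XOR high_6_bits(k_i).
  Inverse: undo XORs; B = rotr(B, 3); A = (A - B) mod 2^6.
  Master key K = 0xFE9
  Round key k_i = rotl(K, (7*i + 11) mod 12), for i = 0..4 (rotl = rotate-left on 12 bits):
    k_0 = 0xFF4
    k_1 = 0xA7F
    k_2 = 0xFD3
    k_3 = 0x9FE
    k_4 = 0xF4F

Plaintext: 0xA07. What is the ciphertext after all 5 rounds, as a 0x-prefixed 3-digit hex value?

0x6B4

s_0 = plaintext = 0xA07
s_1 = Round(s_0, k_0) = 0x6C7
s_2 = Round(s_1, k_1) = 0x751
s_3 = Round(s_2, k_2) = 0xF75
s_4 = Round(s_3, k_3) = 0x309
s_5 = Round(s_4, k_4) = 0x6B4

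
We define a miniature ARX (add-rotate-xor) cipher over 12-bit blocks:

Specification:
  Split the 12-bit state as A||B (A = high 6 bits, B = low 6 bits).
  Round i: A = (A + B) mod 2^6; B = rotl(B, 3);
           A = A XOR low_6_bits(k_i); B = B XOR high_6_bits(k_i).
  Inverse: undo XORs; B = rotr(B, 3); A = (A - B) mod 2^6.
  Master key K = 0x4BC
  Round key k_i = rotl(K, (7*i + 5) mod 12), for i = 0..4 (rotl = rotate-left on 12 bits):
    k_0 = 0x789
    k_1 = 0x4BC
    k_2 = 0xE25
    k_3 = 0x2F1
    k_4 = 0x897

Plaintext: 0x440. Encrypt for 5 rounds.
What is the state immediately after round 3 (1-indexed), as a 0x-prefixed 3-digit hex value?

0x3B4

s_0 = plaintext = 0x440
s_1 = Round(s_0, k_0) = 0x61E
s_2 = Round(s_1, k_1) = 0x2A1
s_3 = Round(s_2, k_2) = 0x3B4
s_4 = Round(s_3, k_3) = 0xCED
s_5 = Round(s_4, k_4) = 0xDCF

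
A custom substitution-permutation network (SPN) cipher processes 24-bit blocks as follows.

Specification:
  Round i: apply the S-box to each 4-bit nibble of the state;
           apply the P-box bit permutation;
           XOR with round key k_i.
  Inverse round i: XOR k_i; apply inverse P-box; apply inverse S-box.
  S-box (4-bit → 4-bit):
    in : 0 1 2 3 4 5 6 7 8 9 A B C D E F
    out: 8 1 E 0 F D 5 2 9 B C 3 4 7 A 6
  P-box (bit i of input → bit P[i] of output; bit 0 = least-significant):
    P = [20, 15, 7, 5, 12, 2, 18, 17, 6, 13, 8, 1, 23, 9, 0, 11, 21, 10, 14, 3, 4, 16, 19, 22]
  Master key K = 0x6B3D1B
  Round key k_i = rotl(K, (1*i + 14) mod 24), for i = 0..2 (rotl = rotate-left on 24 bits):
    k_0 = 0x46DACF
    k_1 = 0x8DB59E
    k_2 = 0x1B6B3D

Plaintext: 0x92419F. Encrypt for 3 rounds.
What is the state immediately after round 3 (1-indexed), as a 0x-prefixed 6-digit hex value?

s_0 = plaintext = 0x92419F
s_1 = Round(s_0, k_0) = 0x850412
s_2 = Round(s_1, k_1) = 0xED4C64
s_3 = Round(s_2, k_2) = 0xEEB49C

0xEEB49C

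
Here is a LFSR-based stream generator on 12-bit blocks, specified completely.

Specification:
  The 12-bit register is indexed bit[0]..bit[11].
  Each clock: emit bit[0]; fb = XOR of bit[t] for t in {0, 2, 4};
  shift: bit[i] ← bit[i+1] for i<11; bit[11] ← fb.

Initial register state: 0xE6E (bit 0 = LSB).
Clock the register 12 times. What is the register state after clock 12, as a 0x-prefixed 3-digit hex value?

0x213

reg_0 = 0xE6E
clock 1: out=0, reg = 0xF37
clock 2: out=1, reg = 0xF9B
clock 3: out=1, reg = 0x7CD
clock 4: out=1, reg = 0x3E6
clock 5: out=0, reg = 0x9F3
clock 6: out=1, reg = 0x4F9
clock 7: out=1, reg = 0x27C
clock 8: out=0, reg = 0x13E
clock 9: out=0, reg = 0x09F
clock 10: out=1, reg = 0x84F
clock 11: out=1, reg = 0x427
clock 12: out=1, reg = 0x213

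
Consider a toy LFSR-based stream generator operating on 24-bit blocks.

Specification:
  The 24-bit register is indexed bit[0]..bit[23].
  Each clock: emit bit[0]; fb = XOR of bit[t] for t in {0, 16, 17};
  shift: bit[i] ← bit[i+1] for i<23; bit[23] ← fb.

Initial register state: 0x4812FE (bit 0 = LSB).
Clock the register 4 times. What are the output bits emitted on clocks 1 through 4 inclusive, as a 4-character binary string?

0111

reg_0 = 0x4812FE
clock 1: out=0, reg = 0x24097F
clock 2: out=1, reg = 0x9204BF
clock 3: out=1, reg = 0x49025F
clock 4: out=1, reg = 0x24812F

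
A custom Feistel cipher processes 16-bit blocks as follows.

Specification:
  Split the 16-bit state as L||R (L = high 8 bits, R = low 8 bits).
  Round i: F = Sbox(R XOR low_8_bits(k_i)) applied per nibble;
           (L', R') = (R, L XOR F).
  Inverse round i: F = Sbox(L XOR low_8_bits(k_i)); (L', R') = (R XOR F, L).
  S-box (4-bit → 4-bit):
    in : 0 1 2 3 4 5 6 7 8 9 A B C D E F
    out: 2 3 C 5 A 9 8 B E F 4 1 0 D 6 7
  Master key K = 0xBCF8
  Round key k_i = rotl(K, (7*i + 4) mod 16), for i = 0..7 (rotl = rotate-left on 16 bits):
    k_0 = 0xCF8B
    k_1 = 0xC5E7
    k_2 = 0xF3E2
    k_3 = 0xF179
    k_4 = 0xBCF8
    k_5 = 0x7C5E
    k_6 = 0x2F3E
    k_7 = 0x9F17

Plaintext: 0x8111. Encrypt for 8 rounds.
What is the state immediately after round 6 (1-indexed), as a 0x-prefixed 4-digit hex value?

0x88F4

s_0 = plaintext = 0x8111
s_1 = Round(s_0, k_0) = 0x1175
s_2 = Round(s_1, k_1) = 0x75ED
s_3 = Round(s_2, k_2) = 0xED52
s_4 = Round(s_3, k_3) = 0x522C
s_5 = Round(s_4, k_4) = 0x2C88
s_6 = Round(s_5, k_5) = 0x88F4
s_7 = Round(s_6, k_6) = 0xF48C
s_8 = Round(s_7, k_7) = 0x8C05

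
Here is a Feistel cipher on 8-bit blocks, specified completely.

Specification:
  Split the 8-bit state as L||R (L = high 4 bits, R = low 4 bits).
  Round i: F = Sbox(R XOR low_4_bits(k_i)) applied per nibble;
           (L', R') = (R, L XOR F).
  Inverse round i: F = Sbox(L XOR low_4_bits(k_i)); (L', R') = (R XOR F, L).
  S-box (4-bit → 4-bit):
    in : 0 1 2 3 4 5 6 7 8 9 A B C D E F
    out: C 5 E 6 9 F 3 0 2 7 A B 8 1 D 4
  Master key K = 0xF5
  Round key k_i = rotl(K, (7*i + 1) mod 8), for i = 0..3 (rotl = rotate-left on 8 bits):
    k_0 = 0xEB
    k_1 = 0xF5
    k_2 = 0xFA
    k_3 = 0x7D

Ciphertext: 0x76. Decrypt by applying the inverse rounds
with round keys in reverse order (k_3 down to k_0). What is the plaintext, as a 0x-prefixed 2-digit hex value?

0xA9

s_0 = ciphertext = 0x76
s_1 = InvRound(s_0, k_3) = 0xC7
s_2 = InvRound(s_1, k_2) = 0x4C
s_3 = InvRound(s_2, k_1) = 0x94
s_4 = InvRound(s_3, k_0) = 0xA9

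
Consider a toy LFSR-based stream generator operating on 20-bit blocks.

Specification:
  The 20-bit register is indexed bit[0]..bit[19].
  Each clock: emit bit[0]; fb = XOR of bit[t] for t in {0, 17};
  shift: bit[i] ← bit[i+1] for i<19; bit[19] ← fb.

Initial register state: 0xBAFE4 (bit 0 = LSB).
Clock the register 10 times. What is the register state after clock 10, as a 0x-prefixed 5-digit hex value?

reg_0 = 0xBAFE4
clock 1: out=0, reg = 0xDD7F2
clock 2: out=0, reg = 0x6EBF9
clock 3: out=1, reg = 0x375FC
clock 4: out=0, reg = 0x9BAFE
clock 5: out=0, reg = 0x4DD7F
clock 6: out=1, reg = 0xA6EBF
clock 7: out=1, reg = 0x5375F
clock 8: out=1, reg = 0xA9BAF
clock 9: out=1, reg = 0x54DD7
clock 10: out=1, reg = 0xAA6EB

0xAA6EB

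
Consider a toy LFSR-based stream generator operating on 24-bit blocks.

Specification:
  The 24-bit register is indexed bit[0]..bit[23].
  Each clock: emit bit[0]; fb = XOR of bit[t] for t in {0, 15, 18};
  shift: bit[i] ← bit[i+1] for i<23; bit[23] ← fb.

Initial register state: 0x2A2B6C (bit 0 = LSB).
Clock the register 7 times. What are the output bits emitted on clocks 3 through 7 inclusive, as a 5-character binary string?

11011

reg_0 = 0x2A2B6C
clock 1: out=0, reg = 0x1515B6
clock 2: out=0, reg = 0x8A8ADB
clock 3: out=1, reg = 0x45456D
clock 4: out=1, reg = 0x22A2B6
clock 5: out=0, reg = 0x91515B
clock 6: out=1, reg = 0xC8A8AD
clock 7: out=1, reg = 0x645456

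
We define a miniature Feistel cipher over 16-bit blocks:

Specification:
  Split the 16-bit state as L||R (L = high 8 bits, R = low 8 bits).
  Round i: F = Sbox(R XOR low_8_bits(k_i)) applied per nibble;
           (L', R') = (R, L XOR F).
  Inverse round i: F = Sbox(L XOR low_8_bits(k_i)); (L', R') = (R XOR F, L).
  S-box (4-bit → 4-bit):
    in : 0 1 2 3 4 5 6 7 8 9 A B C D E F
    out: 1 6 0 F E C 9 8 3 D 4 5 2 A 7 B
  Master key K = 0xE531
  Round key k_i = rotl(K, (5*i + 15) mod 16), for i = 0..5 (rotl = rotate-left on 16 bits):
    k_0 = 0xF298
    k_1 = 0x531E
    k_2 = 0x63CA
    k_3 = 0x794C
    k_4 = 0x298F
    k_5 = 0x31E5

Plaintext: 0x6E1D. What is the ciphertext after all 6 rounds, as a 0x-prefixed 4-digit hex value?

s_0 = plaintext = 0x6E1D
s_1 = Round(s_0, k_0) = 0x1D52
s_2 = Round(s_1, k_1) = 0x52FF
s_3 = Round(s_2, k_2) = 0xFFAE
s_4 = Round(s_3, k_3) = 0xAE8F
s_5 = Round(s_4, k_4) = 0x8FBF
s_6 = Round(s_5, k_5) = 0xBF4B

0xBF4B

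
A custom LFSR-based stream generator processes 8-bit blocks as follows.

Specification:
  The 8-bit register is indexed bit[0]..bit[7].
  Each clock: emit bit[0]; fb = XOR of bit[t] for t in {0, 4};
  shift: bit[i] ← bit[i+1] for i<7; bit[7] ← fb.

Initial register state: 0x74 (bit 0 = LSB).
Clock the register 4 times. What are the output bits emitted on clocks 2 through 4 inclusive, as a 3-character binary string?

010

reg_0 = 0x74
clock 1: out=0, reg = 0xBA
clock 2: out=0, reg = 0xDD
clock 3: out=1, reg = 0x6E
clock 4: out=0, reg = 0x37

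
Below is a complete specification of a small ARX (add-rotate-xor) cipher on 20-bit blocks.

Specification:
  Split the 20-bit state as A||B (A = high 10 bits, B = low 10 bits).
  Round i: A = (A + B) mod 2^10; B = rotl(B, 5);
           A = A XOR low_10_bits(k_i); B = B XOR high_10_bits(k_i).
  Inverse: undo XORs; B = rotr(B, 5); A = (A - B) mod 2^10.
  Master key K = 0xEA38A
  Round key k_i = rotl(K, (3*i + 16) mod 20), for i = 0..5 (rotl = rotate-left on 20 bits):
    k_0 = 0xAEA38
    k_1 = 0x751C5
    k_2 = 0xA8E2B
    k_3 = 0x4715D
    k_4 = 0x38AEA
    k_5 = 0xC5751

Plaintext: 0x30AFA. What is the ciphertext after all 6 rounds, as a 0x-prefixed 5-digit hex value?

0xEEA40

s_0 = plaintext = 0x30AFA
s_1 = Round(s_0, k_0) = 0x611ED
s_2 = Round(s_1, k_1) = 0xAD07B
s_3 = Round(s_2, k_2) = 0x411C0
s_4 = Round(s_3, k_3) = 0xE6512
s_5 = Round(s_4, k_4) = 0x906AA
s_6 = Round(s_5, k_5) = 0xEEA40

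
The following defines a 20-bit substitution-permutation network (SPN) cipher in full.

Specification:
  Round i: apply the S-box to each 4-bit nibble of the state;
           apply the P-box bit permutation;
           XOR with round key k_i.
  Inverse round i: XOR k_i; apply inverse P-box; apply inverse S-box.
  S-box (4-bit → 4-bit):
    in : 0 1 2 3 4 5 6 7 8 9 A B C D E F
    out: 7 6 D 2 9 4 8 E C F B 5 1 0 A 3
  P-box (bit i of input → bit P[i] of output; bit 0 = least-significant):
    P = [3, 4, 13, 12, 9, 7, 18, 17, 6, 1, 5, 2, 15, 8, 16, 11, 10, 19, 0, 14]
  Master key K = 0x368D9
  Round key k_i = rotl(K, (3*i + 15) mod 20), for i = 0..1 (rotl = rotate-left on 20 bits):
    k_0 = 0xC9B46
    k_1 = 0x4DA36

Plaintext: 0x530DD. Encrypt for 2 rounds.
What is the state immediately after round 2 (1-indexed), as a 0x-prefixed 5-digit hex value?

s_0 = plaintext = 0x530DD
s_1 = Round(s_0, k_0) = 0xC9A25
s_2 = Round(s_1, k_1) = 0x37570

0x37570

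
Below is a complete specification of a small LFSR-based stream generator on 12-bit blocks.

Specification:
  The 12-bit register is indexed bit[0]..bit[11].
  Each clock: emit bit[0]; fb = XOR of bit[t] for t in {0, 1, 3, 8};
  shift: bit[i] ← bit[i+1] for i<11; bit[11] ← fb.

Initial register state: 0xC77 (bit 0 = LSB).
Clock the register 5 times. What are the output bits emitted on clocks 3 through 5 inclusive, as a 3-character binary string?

reg_0 = 0xC77
clock 1: out=1, reg = 0x63B
clock 2: out=1, reg = 0xB1D
clock 3: out=1, reg = 0xD8E
clock 4: out=0, reg = 0xEC7
clock 5: out=1, reg = 0x763

101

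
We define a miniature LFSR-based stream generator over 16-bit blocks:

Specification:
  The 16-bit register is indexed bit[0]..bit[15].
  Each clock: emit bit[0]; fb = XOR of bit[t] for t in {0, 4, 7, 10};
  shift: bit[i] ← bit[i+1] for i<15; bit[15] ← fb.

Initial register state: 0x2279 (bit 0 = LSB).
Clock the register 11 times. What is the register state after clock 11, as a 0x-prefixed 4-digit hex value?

reg_0 = 0x2279
clock 1: out=1, reg = 0x113C
clock 2: out=0, reg = 0x889E
clock 3: out=0, reg = 0x444F
clock 4: out=1, reg = 0x2227
clock 5: out=1, reg = 0x9113
clock 6: out=1, reg = 0x4889
clock 7: out=1, reg = 0x2444
clock 8: out=0, reg = 0x9222
clock 9: out=0, reg = 0x4911
clock 10: out=1, reg = 0x2488
clock 11: out=0, reg = 0x1244

0x1244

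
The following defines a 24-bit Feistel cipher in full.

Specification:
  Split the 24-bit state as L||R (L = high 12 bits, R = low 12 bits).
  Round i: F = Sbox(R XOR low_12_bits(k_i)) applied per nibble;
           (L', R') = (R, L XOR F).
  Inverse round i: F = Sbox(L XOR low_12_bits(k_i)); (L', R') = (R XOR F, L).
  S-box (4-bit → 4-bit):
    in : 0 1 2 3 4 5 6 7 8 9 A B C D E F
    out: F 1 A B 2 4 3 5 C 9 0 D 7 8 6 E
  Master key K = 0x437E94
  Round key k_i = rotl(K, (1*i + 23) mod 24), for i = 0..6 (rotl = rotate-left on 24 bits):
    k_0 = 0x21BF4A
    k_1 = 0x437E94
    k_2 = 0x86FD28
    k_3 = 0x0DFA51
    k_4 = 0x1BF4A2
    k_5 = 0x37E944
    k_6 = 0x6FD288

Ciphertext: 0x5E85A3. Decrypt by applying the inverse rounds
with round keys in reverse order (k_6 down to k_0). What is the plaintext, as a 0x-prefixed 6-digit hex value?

0x1EB3DF

s_0 = ciphertext = 0x5E85A3
s_1 = InvRound(s_0, k_6) = 0x09C5E8
s_2 = InvRound(s_1, k_5) = 0xC6409C
s_3 = InvRound(s_2, k_4) = 0xCEFC64
s_4 = InvRound(s_3, k_3) = 0xFB2CEF
s_5 = InvRound(s_4, k_2) = 0x67FFB2
s_6 = InvRound(s_5, k_1) = 0x3DF67F
s_7 = InvRound(s_6, k_0) = 0x1EB3DF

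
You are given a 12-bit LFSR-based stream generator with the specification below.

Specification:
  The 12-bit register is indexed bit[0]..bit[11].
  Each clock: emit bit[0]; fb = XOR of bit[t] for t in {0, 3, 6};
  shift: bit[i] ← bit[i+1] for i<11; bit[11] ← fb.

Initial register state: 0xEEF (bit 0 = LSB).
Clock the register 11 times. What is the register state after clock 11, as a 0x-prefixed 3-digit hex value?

reg_0 = 0xEEF
clock 1: out=1, reg = 0xF77
clock 2: out=1, reg = 0x7BB
clock 3: out=1, reg = 0x3DD
clock 4: out=1, reg = 0x9EE
clock 5: out=0, reg = 0x4F7
clock 6: out=1, reg = 0x27B
clock 7: out=1, reg = 0x93D
clock 8: out=1, reg = 0x49E
clock 9: out=0, reg = 0xA4F
clock 10: out=1, reg = 0xD27
clock 11: out=1, reg = 0xE93

0xE93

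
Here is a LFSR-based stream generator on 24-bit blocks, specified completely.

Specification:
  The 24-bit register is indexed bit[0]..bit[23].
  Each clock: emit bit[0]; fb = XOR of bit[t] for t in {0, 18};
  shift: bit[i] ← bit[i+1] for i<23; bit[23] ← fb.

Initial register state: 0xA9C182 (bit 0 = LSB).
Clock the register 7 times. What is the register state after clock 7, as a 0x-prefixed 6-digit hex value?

0x515383

reg_0 = 0xA9C182
clock 1: out=0, reg = 0x54E0C1
clock 2: out=1, reg = 0x2A7060
clock 3: out=0, reg = 0x153830
clock 4: out=0, reg = 0x8A9C18
clock 5: out=0, reg = 0x454E0C
clock 6: out=0, reg = 0xA2A706
clock 7: out=0, reg = 0x515383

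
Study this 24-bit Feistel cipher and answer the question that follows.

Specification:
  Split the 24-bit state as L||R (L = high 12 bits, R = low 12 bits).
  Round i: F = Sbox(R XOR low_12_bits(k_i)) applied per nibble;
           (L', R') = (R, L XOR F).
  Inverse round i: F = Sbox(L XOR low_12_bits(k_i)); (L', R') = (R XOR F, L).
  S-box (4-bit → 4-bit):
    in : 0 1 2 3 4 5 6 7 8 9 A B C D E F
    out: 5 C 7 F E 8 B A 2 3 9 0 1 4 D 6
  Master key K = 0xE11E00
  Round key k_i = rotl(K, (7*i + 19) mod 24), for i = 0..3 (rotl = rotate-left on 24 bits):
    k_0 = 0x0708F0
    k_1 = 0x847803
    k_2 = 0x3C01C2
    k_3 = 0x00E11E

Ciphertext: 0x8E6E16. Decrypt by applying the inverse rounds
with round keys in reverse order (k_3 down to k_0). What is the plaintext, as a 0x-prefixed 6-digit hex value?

s_0 = ciphertext = 0x8E6E16
s_1 = InvRound(s_0, k_3) = 0xD748E6
s_2 = InvRound(s_1, k_2) = 0x9EDD74
s_3 = InvRound(s_2, k_1) = 0x1A99ED
s_4 = InvRound(s_3, k_0) = 0xA6E1A9

0xA6E1A9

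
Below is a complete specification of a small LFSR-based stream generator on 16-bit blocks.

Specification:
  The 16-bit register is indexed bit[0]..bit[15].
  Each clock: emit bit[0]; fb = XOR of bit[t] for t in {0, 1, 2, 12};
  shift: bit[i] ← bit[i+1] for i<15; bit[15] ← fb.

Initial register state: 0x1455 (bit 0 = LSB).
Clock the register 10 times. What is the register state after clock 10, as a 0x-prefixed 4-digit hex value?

reg_0 = 0x1455
clock 1: out=1, reg = 0x8A2A
clock 2: out=0, reg = 0xC515
clock 3: out=1, reg = 0x628A
clock 4: out=0, reg = 0xB145
clock 5: out=1, reg = 0xD8A2
clock 6: out=0, reg = 0x6C51
clock 7: out=1, reg = 0xB628
clock 8: out=0, reg = 0xDB14
clock 9: out=0, reg = 0x6D8A
clock 10: out=0, reg = 0xB6C5

0xB6C5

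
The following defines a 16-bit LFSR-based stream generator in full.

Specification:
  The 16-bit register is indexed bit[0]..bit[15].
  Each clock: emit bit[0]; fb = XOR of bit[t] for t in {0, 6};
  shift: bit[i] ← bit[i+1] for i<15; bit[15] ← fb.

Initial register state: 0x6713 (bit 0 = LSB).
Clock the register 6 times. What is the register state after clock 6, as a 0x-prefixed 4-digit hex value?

0x3D9C

reg_0 = 0x6713
clock 1: out=1, reg = 0xB389
clock 2: out=1, reg = 0xD9C4
clock 3: out=0, reg = 0xECE2
clock 4: out=0, reg = 0xF671
clock 5: out=1, reg = 0x7B38
clock 6: out=0, reg = 0x3D9C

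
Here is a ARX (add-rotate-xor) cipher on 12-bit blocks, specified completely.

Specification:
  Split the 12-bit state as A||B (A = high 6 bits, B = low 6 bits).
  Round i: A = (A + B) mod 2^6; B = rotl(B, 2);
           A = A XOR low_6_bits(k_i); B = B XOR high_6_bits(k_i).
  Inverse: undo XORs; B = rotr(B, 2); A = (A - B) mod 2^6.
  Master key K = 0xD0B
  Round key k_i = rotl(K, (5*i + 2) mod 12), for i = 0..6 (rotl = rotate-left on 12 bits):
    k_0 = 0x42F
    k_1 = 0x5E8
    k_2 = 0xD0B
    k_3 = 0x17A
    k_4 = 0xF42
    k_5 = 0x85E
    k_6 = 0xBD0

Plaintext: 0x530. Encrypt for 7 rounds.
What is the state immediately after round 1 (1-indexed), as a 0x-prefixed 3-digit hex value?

0xAD3

s_0 = plaintext = 0x530
s_1 = Round(s_0, k_0) = 0xAD3
s_2 = Round(s_1, k_1) = 0x59A
s_3 = Round(s_2, k_2) = 0xEDD
s_4 = Round(s_3, k_3) = 0x8B0
s_5 = Round(s_4, k_4) = 0x43E
s_6 = Round(s_5, k_5) = 0x41A
s_7 = Round(s_6, k_6) = 0xE86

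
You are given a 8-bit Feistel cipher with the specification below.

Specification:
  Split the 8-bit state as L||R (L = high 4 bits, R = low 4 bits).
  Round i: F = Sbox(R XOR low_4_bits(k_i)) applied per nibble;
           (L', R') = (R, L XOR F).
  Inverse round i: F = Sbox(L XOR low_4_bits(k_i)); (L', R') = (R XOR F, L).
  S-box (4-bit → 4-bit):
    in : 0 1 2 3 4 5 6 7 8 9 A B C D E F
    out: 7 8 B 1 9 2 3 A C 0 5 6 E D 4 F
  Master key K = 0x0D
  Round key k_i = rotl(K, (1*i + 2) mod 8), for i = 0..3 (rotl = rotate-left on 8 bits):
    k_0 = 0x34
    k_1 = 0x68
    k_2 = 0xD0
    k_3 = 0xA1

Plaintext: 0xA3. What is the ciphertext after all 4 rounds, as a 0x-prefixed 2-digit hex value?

s_0 = plaintext = 0xA3
s_1 = Round(s_0, k_0) = 0x30
s_2 = Round(s_1, k_1) = 0x0F
s_3 = Round(s_2, k_2) = 0xFF
s_4 = Round(s_3, k_3) = 0xFB

0xFB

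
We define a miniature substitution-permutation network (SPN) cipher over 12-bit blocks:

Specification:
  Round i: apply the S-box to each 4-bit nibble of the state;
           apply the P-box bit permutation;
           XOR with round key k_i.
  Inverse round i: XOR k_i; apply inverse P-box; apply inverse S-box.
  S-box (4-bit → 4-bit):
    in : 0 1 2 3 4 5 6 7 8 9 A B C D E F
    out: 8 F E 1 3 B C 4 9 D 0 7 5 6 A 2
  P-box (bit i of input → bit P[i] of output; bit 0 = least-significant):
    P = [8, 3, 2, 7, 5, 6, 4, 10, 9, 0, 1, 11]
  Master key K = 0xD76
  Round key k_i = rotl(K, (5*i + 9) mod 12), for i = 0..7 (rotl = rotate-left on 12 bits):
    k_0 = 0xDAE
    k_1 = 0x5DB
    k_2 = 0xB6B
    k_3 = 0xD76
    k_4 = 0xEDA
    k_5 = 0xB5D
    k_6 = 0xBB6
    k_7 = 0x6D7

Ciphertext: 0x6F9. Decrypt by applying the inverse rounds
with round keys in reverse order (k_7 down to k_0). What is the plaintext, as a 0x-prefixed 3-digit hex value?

s_0 = ciphertext = 0x6F9
s_1 = InvRound(s_0, k_7) = 0x73D
s_2 = InvRound(s_1, k_6) = 0x20E
s_3 = InvRound(s_2, k_5) = 0x2D3
s_4 = InvRound(s_3, k_4) = 0xE0F
s_5 = InvRound(s_4, k_3) = 0x4B4
s_6 = InvRound(s_5, k_2) = 0x121
s_7 = InvRound(s_6, k_1) = 0x71E
s_8 = InvRound(s_7, k_0) = 0x8C0

0x8C0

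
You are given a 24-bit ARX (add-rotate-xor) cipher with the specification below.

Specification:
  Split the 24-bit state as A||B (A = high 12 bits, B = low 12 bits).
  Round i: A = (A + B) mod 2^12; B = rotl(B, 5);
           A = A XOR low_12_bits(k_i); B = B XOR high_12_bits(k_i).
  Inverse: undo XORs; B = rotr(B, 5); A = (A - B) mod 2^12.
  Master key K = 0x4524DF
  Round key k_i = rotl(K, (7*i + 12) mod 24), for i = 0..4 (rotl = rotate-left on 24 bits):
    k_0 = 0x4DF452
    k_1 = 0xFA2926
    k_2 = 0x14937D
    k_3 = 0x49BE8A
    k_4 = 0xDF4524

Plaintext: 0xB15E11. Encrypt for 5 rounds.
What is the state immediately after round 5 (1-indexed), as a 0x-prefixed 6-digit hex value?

0x08F4B6

s_0 = plaintext = 0xB15E11
s_1 = Round(s_0, k_0) = 0xD746E3
s_2 = Round(s_1, k_1) = 0xD713CF
s_3 = Round(s_2, k_2) = 0x23D8AE
s_4 = Round(s_3, k_3) = 0x46114A
s_5 = Round(s_4, k_4) = 0x08F4B6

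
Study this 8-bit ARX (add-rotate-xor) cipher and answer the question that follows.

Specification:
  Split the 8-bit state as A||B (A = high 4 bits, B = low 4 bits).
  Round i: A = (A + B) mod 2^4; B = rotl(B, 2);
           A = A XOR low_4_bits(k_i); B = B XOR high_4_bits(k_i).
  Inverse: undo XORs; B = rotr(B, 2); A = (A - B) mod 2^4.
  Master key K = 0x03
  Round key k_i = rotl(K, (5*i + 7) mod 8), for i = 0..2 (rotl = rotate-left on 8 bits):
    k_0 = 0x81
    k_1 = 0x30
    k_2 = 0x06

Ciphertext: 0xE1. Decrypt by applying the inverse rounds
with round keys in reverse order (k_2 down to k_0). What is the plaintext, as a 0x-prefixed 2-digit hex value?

0x15

s_0 = ciphertext = 0xE1
s_1 = InvRound(s_0, k_2) = 0x44
s_2 = InvRound(s_1, k_1) = 0x7D
s_3 = InvRound(s_2, k_0) = 0x15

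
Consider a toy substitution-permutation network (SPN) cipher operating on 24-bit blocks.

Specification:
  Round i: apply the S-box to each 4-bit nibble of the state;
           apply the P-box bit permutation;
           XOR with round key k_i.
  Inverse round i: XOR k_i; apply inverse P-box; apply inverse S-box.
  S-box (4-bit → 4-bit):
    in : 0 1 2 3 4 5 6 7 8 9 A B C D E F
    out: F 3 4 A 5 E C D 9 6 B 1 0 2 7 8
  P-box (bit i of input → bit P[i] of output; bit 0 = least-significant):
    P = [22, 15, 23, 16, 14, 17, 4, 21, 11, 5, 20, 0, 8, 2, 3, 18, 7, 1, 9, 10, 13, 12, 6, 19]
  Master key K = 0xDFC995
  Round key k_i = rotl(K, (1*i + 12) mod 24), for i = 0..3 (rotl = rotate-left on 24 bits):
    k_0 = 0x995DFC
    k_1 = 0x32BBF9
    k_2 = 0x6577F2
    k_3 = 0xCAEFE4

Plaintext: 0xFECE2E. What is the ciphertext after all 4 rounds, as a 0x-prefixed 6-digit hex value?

s_0 = plaintext = 0xFECE2E
s_1 = Round(s_0, k_0) = 0x41D74E
s_2 = Round(s_1, k_1) = 0xE2532E
s_3 = Round(s_2, k_2) = 0xA1C58F
s_4 = Round(s_3, k_3) = 0xF39F47

0xF39F47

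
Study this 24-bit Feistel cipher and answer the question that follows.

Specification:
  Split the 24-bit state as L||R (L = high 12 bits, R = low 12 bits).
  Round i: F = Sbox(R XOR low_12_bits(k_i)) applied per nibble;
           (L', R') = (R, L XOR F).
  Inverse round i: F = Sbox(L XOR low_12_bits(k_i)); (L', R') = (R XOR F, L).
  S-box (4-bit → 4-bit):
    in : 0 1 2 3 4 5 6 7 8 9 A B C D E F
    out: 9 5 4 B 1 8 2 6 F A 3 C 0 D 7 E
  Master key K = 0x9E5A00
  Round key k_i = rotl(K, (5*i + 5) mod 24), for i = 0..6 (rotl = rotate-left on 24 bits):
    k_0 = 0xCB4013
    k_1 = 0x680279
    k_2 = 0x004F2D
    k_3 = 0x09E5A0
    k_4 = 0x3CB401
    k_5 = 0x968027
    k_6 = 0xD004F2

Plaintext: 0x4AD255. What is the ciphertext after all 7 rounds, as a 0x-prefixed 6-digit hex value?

s_0 = plaintext = 0x4AD255
s_1 = Round(s_0, k_0) = 0x2550BF
s_2 = Round(s_1, k_1) = 0x0BF657
s_3 = Round(s_2, k_2) = 0x657ADC
s_4 = Round(s_3, k_3) = 0xADC837
s_5 = Round(s_4, k_4) = 0x837A6E
s_6 = Round(s_5, k_5) = 0xA6EB2D
s_7 = Round(s_6, k_6) = 0xB2D4B0

0xB2D4B0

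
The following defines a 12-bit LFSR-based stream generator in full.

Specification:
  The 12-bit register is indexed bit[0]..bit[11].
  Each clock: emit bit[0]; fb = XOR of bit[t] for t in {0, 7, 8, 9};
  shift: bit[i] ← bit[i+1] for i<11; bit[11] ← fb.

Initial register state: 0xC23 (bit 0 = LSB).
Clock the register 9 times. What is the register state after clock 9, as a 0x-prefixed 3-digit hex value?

reg_0 = 0xC23
clock 1: out=1, reg = 0xE11
clock 2: out=1, reg = 0x708
clock 3: out=0, reg = 0x384
clock 4: out=0, reg = 0x9C2
clock 5: out=0, reg = 0x4E1
clock 6: out=1, reg = 0x270
clock 7: out=0, reg = 0x938
clock 8: out=0, reg = 0xC9C
clock 9: out=0, reg = 0xE4E

0xE4E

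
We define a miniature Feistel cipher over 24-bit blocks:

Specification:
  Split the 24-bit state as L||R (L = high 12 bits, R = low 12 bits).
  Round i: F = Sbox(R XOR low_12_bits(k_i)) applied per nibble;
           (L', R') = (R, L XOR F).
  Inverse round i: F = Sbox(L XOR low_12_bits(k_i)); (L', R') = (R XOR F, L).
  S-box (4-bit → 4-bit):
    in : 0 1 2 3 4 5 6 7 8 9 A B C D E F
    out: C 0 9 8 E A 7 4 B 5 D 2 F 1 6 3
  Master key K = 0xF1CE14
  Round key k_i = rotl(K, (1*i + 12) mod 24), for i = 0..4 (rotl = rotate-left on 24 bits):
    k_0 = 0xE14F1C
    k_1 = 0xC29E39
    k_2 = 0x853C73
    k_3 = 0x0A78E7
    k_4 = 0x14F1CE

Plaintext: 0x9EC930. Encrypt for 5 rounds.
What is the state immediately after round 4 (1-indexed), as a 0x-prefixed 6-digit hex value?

0xBA5D34

s_0 = plaintext = 0x9EC930
s_1 = Round(s_0, k_0) = 0x930E73
s_2 = Round(s_1, k_1) = 0xE735DD
s_3 = Round(s_2, k_2) = 0x5DDBA5
s_4 = Round(s_3, k_3) = 0xBA5D34
s_5 = Round(s_4, k_4) = 0xD34498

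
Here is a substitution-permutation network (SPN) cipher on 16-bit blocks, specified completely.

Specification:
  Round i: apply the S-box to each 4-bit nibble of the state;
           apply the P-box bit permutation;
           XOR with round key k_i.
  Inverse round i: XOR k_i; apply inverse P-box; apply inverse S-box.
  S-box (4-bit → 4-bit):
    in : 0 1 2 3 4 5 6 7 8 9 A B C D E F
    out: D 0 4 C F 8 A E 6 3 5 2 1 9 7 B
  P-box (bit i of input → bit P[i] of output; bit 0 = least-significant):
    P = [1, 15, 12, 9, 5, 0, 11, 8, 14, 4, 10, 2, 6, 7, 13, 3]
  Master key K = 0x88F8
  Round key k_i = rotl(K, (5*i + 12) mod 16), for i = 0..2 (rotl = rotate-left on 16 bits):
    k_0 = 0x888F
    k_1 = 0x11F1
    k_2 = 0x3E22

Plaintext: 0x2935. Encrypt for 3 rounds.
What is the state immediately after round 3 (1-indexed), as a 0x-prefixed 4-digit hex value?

0xB8B6

s_0 = plaintext = 0x2935
s_1 = Round(s_0, k_0) = 0xE39F
s_2 = Round(s_1, k_1) = 0xB716
s_3 = Round(s_2, k_2) = 0xB8B6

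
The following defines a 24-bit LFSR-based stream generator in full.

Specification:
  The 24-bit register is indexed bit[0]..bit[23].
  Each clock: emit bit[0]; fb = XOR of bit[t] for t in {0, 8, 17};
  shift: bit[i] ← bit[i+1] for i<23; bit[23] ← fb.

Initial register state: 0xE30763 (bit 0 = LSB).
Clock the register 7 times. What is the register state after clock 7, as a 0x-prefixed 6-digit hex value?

0x2BC60E

reg_0 = 0xE30763
clock 1: out=1, reg = 0xF183B1
clock 2: out=1, reg = 0x78C1D8
clock 3: out=0, reg = 0xBC60EC
clock 4: out=0, reg = 0x5E3076
clock 5: out=0, reg = 0xAF183B
clock 6: out=1, reg = 0x578C1D
clock 7: out=1, reg = 0x2BC60E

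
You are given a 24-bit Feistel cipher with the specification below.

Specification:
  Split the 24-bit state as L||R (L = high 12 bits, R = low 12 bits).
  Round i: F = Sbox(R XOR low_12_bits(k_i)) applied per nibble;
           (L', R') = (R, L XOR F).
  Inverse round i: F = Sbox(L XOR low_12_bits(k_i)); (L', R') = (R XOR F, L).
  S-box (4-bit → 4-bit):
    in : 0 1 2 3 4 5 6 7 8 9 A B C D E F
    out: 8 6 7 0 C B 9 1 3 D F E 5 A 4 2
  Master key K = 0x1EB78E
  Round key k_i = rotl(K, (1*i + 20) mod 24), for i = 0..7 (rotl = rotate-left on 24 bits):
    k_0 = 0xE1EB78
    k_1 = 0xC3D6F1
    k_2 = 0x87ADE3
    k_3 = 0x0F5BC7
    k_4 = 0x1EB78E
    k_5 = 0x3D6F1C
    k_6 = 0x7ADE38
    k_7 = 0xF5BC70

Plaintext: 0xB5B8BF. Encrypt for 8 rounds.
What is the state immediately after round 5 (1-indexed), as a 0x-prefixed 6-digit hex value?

0x53EEF5

s_0 = plaintext = 0xB5B8BF
s_1 = Round(s_0, k_0) = 0x8BFB0A
s_2 = Round(s_1, k_1) = 0xB0A291
s_3 = Round(s_2, k_2) = 0x29191D
s_4 = Round(s_3, k_3) = 0x91D53E
s_5 = Round(s_4, k_4) = 0x53EEF5
s_6 = Round(s_5, k_5) = 0xEF5373
s_7 = Round(s_6, k_6) = 0x37343B
s_8 = Round(s_7, k_7) = 0x43B0BD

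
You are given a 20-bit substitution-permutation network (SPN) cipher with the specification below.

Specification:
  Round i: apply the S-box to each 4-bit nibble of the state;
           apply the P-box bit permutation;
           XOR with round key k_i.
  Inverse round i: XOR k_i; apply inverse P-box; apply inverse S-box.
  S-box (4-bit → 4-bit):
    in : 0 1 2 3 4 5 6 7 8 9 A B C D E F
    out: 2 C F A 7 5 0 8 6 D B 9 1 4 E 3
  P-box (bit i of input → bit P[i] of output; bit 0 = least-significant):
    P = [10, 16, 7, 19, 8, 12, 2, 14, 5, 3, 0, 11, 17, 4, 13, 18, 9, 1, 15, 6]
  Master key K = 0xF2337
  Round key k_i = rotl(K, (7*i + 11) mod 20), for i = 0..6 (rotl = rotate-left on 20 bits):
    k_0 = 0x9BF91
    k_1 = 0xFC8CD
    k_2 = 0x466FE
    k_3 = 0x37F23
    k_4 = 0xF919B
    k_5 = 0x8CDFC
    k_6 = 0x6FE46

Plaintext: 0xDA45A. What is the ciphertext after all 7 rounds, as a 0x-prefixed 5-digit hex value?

0xEB855

s_0 = plaintext = 0xDA45A
s_1 = Round(s_0, k_0) = 0x63AAC
s_2 = Round(s_1, k_1) = 0xB95F5
s_3 = Round(s_2, k_2) = 0x2511F
s_4 = Round(s_3, k_3) = 0x09164
s_5 = Round(s_4, k_4) = 0x8BD18
s_6 = Round(s_5, k_5) = 0xF0D7B
s_7 = Round(s_6, k_6) = 0xEB855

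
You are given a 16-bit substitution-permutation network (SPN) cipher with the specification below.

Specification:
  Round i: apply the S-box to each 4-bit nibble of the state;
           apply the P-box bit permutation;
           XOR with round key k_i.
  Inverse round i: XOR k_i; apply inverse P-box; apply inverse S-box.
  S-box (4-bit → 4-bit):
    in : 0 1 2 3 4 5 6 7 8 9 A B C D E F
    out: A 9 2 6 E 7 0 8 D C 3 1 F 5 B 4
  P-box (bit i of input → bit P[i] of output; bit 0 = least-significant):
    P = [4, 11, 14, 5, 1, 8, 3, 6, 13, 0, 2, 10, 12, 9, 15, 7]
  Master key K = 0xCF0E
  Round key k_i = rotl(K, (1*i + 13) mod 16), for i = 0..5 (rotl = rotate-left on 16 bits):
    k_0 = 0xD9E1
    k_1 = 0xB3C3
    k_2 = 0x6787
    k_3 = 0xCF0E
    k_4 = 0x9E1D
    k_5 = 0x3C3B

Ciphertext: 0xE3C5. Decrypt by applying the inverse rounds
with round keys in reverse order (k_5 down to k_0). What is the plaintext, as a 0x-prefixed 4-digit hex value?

0xE69C

s_0 = ciphertext = 0xE3C5
s_1 = InvRound(s_0, k_5) = 0xC9CC
s_2 = InvRound(s_1, k_4) = 0xE00D
s_3 = InvRound(s_2, k_3) = 0x2EA2
s_4 = InvRound(s_3, k_2) = 0x6324
s_5 = InvRound(s_4, k_1) = 0x8319
s_6 = InvRound(s_5, k_0) = 0xE69C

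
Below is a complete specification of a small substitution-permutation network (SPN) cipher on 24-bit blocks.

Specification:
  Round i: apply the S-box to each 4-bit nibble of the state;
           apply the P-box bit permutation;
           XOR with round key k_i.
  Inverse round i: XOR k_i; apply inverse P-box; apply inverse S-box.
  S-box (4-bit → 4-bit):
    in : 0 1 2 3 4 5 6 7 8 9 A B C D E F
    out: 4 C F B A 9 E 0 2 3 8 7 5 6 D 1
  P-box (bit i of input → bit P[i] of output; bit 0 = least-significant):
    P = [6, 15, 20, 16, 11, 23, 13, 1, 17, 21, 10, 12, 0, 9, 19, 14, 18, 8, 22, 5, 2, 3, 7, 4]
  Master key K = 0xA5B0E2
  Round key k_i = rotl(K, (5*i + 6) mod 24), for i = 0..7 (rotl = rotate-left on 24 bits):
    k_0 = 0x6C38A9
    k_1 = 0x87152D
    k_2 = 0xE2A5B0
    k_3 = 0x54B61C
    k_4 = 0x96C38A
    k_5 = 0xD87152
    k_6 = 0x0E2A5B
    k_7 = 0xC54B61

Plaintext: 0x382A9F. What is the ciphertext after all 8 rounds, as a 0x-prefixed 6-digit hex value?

s_0 = plaintext = 0x382A9F
s_1 = Round(s_0, k_0) = 0xE463F4
s_2 = Round(s_1, k_1) = 0xACCE99
s_3 = Round(s_2, k_2) = 0x2C39E1
s_4 = Round(s_3, k_3) = 0x23DC83
s_5 = Round(s_4, k_4) = 0x194476
s_6 = Round(s_5, k_5) = 0xEDA2C2
s_7 = Round(s_6, k_6) = 0x7DD78F
s_8 = Round(s_7, k_7) = 0x0D4821

0x0D4821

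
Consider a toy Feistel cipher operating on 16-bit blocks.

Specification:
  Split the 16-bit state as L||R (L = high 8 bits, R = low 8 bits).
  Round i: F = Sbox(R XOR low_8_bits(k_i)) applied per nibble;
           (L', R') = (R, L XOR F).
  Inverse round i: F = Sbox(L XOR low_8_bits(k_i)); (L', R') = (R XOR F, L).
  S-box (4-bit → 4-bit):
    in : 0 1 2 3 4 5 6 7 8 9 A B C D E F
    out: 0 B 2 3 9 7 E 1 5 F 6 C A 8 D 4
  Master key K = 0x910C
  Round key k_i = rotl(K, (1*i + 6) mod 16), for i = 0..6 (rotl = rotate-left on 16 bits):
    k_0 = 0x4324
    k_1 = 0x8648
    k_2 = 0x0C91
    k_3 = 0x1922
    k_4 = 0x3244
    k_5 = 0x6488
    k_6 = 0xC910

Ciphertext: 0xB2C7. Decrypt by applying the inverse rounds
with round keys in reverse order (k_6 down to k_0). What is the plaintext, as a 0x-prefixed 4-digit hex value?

s_0 = ciphertext = 0xB2C7
s_1 = InvRound(s_0, k_6) = 0xA5B2
s_2 = InvRound(s_1, k_5) = 0x9AA5
s_3 = InvRound(s_2, k_4) = 0x289A
s_4 = InvRound(s_3, k_3) = 0x9C28
s_5 = InvRound(s_4, k_2) = 0x209C
s_6 = InvRound(s_5, k_1) = 0x7920
s_7 = InvRound(s_6, k_0) = 0x5879

0x5879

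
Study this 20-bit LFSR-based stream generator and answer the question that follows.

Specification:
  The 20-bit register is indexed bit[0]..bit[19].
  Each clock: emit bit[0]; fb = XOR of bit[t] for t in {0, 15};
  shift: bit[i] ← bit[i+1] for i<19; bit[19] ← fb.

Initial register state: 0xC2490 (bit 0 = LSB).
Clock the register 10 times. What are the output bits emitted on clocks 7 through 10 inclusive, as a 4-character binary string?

0100

reg_0 = 0xC2490
clock 1: out=0, reg = 0x61248
clock 2: out=0, reg = 0x30924
clock 3: out=0, reg = 0x18492
clock 4: out=0, reg = 0x8C249
clock 5: out=1, reg = 0x46124
clock 6: out=0, reg = 0x23092
clock 7: out=0, reg = 0x11849
clock 8: out=1, reg = 0x88C24
clock 9: out=0, reg = 0xC4612
clock 10: out=0, reg = 0x62309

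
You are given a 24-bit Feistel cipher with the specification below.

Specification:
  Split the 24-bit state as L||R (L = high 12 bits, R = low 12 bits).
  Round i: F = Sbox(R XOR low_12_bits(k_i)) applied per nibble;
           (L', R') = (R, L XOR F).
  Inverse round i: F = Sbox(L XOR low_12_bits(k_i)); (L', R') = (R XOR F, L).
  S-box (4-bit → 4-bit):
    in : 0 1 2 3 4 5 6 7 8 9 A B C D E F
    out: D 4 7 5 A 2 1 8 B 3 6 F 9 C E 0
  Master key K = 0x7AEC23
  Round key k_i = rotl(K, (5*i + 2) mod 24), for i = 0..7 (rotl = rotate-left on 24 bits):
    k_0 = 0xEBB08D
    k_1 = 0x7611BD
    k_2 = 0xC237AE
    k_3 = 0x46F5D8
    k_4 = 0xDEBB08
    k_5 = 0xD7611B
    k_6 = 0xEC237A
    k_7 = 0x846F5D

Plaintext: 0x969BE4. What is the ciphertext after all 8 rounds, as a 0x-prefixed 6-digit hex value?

s_0 = plaintext = 0x969BE4
s_1 = Round(s_0, k_0) = 0xBE467A
s_2 = Round(s_1, k_1) = 0x67A37C
s_3 = Round(s_2, k_2) = 0x37CCBD
s_4 = Round(s_3, k_3) = 0xCBD06E
s_5 = Round(s_4, k_4) = 0x06E3AC
s_6 = Round(s_5, k_5) = 0x3AC796
s_7 = Round(s_6, k_6) = 0x796945
s_8 = Round(s_7, k_7) = 0x9456DD

0x9456DD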